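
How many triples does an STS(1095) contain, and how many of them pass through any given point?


An STS(v) is a 2-(v, 3, 1) BIBD: block size k = 3, λ = 1.
Replication: r(k − 1) = λ(v − 1) ⇒ r·2 = 1095 − 1 = 1094 ⇒ r = 547.
Block count: bk = vr ⇒ b·3 = 1095·547 = 598965 ⇒ b = 199655.

r = 547, b = 199655.


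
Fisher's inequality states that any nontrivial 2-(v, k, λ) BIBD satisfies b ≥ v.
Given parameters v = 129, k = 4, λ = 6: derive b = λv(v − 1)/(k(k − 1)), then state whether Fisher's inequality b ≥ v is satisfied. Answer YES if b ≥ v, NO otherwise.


r = λ(v − 1)/(k − 1) = 6·128/3 = 256.
b = vr/k = 129·256/4 = 8256.
Fisher's inequality: b ≥ v ⇔ 8256 ≥ 129? YES.

YES


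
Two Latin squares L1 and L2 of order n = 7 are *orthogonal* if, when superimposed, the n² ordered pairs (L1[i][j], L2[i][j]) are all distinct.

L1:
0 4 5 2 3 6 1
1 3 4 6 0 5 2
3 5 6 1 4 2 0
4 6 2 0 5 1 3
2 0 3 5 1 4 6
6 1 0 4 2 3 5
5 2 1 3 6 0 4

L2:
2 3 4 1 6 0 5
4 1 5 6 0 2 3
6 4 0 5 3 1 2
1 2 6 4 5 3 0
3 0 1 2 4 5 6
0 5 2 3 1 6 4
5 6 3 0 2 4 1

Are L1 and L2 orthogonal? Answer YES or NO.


Form the n² = 49 superimposed pairs (L1[i][j], L2[i][j]), row by row (rows and columns indexed from 0):
row 0: (0,2) (4,3) (5,4) (2,1) (3,6) (6,0) (1,5)
row 1: (1,4) (3,1) (4,5) (6,6) (0,0) (5,2) (2,3)
row 2: (3,6) (5,4) (6,0) (1,5) (4,3) (2,1) (0,2)
row 3: (4,1) (6,2) (2,6) (0,4) (5,5) (1,3) (3,0)
row 4: (2,3) (0,0) (3,1) (5,2) (1,4) (4,5) (6,6)
row 5: (6,0) (1,5) (0,2) (4,3) (2,1) (3,6) (5,4)
row 6: (5,5) (2,6) (1,3) (3,0) (6,2) (0,4) (4,1)
Orthogonality requires all 49 pairs distinct.
But the pair (3,6) repeats: cell (0,4) has L1 = 3, L2 = 6, and cell (2,0) has L1 = 3, L2 = 6.
A repeated pair means some other pair never occurs (only 21 distinct pairs out of 49), so the squares are not orthogonal.
Conclusion: NO.

NO


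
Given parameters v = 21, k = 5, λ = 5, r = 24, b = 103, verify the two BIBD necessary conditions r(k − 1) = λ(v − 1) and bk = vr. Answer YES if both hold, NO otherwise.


Condition (i): r(k − 1) = 24·4 = 96; λ(v − 1) = 5·20 = 100. Match? NO.
Condition (ii): bk = 103·5 = 515; vr = 21·24 = 504. Match? NO.
Both conditions hold? NO.

NO


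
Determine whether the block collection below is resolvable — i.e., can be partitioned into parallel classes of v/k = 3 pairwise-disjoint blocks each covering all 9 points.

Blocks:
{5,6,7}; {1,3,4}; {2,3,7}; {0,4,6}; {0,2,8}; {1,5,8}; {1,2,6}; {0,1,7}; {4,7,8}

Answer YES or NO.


v = 9, block size k = 3, number of blocks = 9.
For resolvability, blocks must partition into parallel classes of size v/k = 3.
Total blocks must therefore be a multiple of 3: 9 = 3·3 + 0 ⇒ divisible ✓.
Consider block {1,2,6}. The only other block(s) in the collection disjoint from it are {4,7,8} — just 1 block(s). Any parallel class containing {1,2,6} would need 2 other blocks each disjoint from it, so no parallel class of size 3 can contain {1,2,6}.
Since every block must belong to some parallel class in a resolution, the collection cannot be partitioned into parallel classes.
Resolvable? NO.

NO


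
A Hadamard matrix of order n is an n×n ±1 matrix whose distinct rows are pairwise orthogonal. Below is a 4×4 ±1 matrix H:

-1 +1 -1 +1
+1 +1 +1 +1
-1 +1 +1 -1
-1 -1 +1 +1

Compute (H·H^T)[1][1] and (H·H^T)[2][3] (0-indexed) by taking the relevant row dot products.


Row 1 of H: [1, 1, 1, 1].
Row 2 of H: [-1, 1, 1, -1].
Row 3 of H: [-1, -1, 1, 1].
(H·H^T)[1][1] = Σ_j H[1][j]·H[1][j] = (1)² + (1)² + (1)² + (1)² = 1 + 1 + 1 + 1 = 4.
(H·H^T)[2][3] = Σ_j H[2][j]·H[3][j] = (-1)·(-1) + (1)·(-1) + (1)·(1) + (-1)·(1) = 1 + -1 + 1 + -1 = 0.
So rows 2 and 3 are orthogonal; the diagonal entry equals n = 4.

(1,1) entry = 4; (2,3) entry = 0.


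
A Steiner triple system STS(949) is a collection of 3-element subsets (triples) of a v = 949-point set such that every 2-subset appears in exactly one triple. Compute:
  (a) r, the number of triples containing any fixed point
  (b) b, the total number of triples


An STS(v) is a 2-(v, 3, 1) BIBD: block size k = 3, λ = 1.
Replication: r(k − 1) = λ(v − 1) ⇒ r·2 = 949 − 1 = 948 ⇒ r = 474.
Block count: bk = vr ⇒ b·3 = 949·474 = 449826 ⇒ b = 149942.
(Check via b = v(v − 1)/6 = 949·948/6 = 899652/6 = 149942.)

r = 474, b = 149942.


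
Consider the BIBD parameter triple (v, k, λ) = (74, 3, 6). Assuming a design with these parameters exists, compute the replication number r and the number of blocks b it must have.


Any 2-(v, k, λ) BIBD satisfies two necessary conditions:
  (i)  Each point sits in r blocks, and counting incidences through any fixed point gives r(k − 1) = λ(v − 1), so r = λ(v − 1)/(k − 1).
  (ii) Total incidences bk = vr, so b = vr/k.
Step 1: r = λ(v − 1)/(k − 1) = 6·(74 − 1)/(3 − 1) = 6·73/2 = 438/2 = 219.
Step 2: b = vr/k = 74·219/3 = 16206/3 = 5402.
Check integrality: r = 219 ∈ Z ✓, b = 5402 ∈ Z ✓.
(These identities are necessary conditions: they determine r and b for any design with these parameters, but do not by themselves prove that one exists.)

r = 219, b = 5402.


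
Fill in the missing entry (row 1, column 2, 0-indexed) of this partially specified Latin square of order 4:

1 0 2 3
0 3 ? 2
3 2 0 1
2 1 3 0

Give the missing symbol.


Row 1 contains symbols [0, 2, 3] — missing [1].
Column 2 contains symbols [0, 2, 3] — missing [1].
The missing symbol must appear in both missing sets; intersection = [1].
Therefore the hidden value is 1.

Missing value = 1.


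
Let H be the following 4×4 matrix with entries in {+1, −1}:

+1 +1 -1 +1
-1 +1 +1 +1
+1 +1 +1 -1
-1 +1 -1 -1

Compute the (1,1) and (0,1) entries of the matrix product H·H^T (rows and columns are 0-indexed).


Row 0 of H: [1, 1, -1, 1].
Row 1 of H: [-1, 1, 1, 1].
(H·H^T)[1][1] = Σ_j H[1][j]·H[1][j] = (-1)² + (1)² + (1)² + (1)² = 1 + 1 + 1 + 1 = 4.
(H·H^T)[0][1] = Σ_j H[0][j]·H[1][j] = (1)·(-1) + (1)·(1) + (-1)·(1) + (1)·(1) = -1 + 1 + -1 + 1 = 0.
So rows 0 and 1 are orthogonal; the diagonal entry equals n = 4.

(1,1) entry = 4; (0,1) entry = 0.


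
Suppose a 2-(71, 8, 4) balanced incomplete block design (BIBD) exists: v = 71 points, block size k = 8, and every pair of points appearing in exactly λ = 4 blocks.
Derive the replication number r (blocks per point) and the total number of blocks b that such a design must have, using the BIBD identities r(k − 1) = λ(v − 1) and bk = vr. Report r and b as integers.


Any 2-(v, k, λ) BIBD satisfies two necessary conditions:
  (i)  Each point sits in r blocks, and counting incidences through any fixed point gives r(k − 1) = λ(v − 1), so r = λ(v − 1)/(k − 1).
  (ii) Total incidences bk = vr, so b = vr/k.
Step 1: r = λ(v − 1)/(k − 1) = 4·(71 − 1)/(8 − 1) = 4·70/7 = 280/7 = 40.
Step 2: b = vr/k = 71·40/8 = 2840/8 = 355.
Check integrality: r = 40 ∈ Z ✓, b = 355 ∈ Z ✓.
(These identities are necessary conditions: they determine r and b for any design with these parameters, but do not by themselves prove that one exists.)

r = 40, b = 355.


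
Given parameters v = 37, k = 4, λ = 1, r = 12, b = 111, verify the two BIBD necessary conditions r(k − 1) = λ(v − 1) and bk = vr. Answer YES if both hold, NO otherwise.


Condition (i): r(k − 1) = 12·3 = 36; λ(v − 1) = 1·36 = 36. Match? YES.
Condition (ii): bk = 111·4 = 444; vr = 37·12 = 444. Match? YES.
Both conditions hold? YES.

YES


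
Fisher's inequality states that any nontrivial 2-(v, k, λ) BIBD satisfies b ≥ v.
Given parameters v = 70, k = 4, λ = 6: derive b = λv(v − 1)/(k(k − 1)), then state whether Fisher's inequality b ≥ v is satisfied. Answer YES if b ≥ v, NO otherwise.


r = λ(v − 1)/(k − 1) = 6·69/3 = 138.
b = vr/k = 70·138/4 = 2415.
Fisher's inequality: b ≥ v ⇔ 2415 ≥ 70? YES.

YES


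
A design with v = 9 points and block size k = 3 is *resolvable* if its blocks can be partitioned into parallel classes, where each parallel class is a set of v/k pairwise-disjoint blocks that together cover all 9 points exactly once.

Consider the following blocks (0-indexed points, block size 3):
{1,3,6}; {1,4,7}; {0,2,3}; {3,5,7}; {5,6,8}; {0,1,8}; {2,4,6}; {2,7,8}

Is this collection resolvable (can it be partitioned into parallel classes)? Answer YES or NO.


v = 9, block size k = 3, number of blocks = 8.
For resolvability, blocks must partition into parallel classes of size v/k = 3.
Total blocks must therefore be a multiple of 3: 8 = 3·2 + 2 ⇒ not divisible ✗.
Resolvable? NO.

NO


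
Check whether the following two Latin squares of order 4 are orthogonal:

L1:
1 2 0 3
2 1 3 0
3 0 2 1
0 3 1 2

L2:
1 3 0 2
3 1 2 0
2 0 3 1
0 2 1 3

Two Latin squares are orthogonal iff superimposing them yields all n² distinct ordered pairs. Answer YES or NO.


Form the n² = 16 superimposed pairs (L1[i][j], L2[i][j]), row by row (rows and columns indexed from 0):
row 0: (1,1) (2,3) (0,0) (3,2)
row 1: (2,3) (1,1) (3,2) (0,0)
row 2: (3,2) (0,0) (2,3) (1,1)
row 3: (0,0) (3,2) (1,1) (2,3)
Orthogonality requires all 16 pairs distinct.
But the pair (2,3) repeats: cell (0,1) has L1 = 2, L2 = 3, and cell (1,0) has L1 = 2, L2 = 3.
A repeated pair means some other pair never occurs (only 4 distinct pairs out of 16), so the squares are not orthogonal.
Conclusion: NO.

NO


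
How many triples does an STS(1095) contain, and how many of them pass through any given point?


An STS(v) is a 2-(v, 3, 1) BIBD: block size k = 3, λ = 1.
Replication: r(k − 1) = λ(v − 1) ⇒ r·2 = 1095 − 1 = 1094 ⇒ r = 547.
Block count: b = v(v − 1)/6 = 1095·1094/6 = 1197930/6 = 199655.

r = 547, b = 199655.


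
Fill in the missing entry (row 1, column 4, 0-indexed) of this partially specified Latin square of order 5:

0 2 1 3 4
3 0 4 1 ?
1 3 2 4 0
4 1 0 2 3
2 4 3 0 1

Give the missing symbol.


Row 1 contains symbols [0, 1, 3, 4] — missing [2].
Column 4 contains symbols [0, 1, 3, 4] — missing [2].
The missing symbol must appear in both missing sets; intersection = [2].
Therefore the hidden value is 2.

Missing value = 2.


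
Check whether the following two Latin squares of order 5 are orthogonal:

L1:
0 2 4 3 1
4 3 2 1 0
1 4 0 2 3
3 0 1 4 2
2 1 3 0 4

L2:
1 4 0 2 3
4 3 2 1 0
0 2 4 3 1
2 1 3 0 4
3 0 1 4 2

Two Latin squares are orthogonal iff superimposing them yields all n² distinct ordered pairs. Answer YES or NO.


Form the n² = 25 superimposed pairs (L1[i][j], L2[i][j]), row by row (rows and columns indexed from 0):
row 0: (0,1) (2,4) (4,0) (3,2) (1,3)
row 1: (4,4) (3,3) (2,2) (1,1) (0,0)
row 2: (1,0) (4,2) (0,4) (2,3) (3,1)
row 3: (3,2) (0,1) (1,3) (4,0) (2,4)
row 4: (2,3) (1,0) (3,1) (0,4) (4,2)
Orthogonality requires all 25 pairs distinct.
But the pair (3,2) repeats: cell (0,3) has L1 = 3, L2 = 2, and cell (3,0) has L1 = 3, L2 = 2.
A repeated pair means some other pair never occurs (only 15 distinct pairs out of 25), so the squares are not orthogonal.
Conclusion: NO.

NO


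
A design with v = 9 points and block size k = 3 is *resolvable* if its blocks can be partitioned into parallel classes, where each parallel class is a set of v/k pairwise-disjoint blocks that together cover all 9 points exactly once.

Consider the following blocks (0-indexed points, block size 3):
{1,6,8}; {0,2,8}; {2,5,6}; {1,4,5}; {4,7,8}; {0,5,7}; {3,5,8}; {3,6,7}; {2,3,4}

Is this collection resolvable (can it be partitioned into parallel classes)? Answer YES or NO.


v = 9, block size k = 3, number of blocks = 9.
For resolvability, blocks must partition into parallel classes of size v/k = 3.
Total blocks must therefore be a multiple of 3: 9 = 3·3 + 0 ⇒ divisible ✓.
Consider block {2,5,6}. The only other block(s) in the collection disjoint from it are {4,7,8} — just 1 block(s). Any parallel class containing {2,5,6} would need 2 other blocks each disjoint from it, so no parallel class of size 3 can contain {2,5,6}.
Since every block must belong to some parallel class in a resolution, the collection cannot be partitioned into parallel classes.
Resolvable? NO.

NO


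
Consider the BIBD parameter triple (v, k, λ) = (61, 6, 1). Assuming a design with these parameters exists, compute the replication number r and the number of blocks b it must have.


Any 2-(v, k, λ) BIBD satisfies two necessary conditions:
  (i)  Each point sits in r blocks, and counting incidences through any fixed point gives r(k − 1) = λ(v − 1), so r = λ(v − 1)/(k − 1).
  (ii) Total incidences bk = vr, so b = vr/k.
Step 1: r = λ(v − 1)/(k − 1) = 1·(61 − 1)/(6 − 1) = 1·60/5 = 60/5 = 12.
Step 2: b = vr/k = 61·12/6 = 732/6 = 122.
Check integrality: r = 12 ∈ Z ✓, b = 122 ∈ Z ✓.
(These identities are necessary conditions: they determine r and b for any design with these parameters, but do not by themselves prove that one exists.)

r = 12, b = 122.


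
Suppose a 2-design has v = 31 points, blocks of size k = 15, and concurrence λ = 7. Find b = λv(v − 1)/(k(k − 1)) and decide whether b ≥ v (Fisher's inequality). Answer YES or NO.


r = λ(v − 1)/(k − 1) = 7·30/14 = 15.
b = vr/k = 31·15/15 = 31.
Fisher's inequality: b ≥ v ⇔ 31 ≥ 31? YES.

YES


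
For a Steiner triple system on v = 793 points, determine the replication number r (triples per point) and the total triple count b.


An STS(v) is a 2-(v, 3, 1) BIBD: block size k = 3, λ = 1.
Replication: r(k − 1) = λ(v − 1) ⇒ r·2 = 793 − 1 = 792 ⇒ r = 396.
Block count: b = v(v − 1)/6 = 793·792/6 = 628056/6 = 104676.

r = 396, b = 104676.


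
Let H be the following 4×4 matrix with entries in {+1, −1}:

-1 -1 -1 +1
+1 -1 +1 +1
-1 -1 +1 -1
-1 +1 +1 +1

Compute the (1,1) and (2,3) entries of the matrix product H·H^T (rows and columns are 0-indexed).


Row 1 of H: [1, -1, 1, 1].
Row 2 of H: [-1, -1, 1, -1].
Row 3 of H: [-1, 1, 1, 1].
(H·H^T)[1][1] = Σ_j H[1][j]·H[1][j] = (1)² + (-1)² + (1)² + (1)² = 1 + 1 + 1 + 1 = 4.
(H·H^T)[2][3] = Σ_j H[2][j]·H[3][j] = (-1)·(-1) + (-1)·(1) + (1)·(1) + (-1)·(1) = 1 + -1 + 1 + -1 = 0.
So rows 2 and 3 are orthogonal; the diagonal entry equals n = 4.

(1,1) entry = 4; (2,3) entry = 0.


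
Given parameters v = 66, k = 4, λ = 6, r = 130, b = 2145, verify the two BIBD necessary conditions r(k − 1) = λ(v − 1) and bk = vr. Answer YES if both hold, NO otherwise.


Condition (i): r(k − 1) = 130·3 = 390; λ(v − 1) = 6·65 = 390. Match? YES.
Condition (ii): bk = 2145·4 = 8580; vr = 66·130 = 8580. Match? YES.
Both conditions hold? YES.

YES


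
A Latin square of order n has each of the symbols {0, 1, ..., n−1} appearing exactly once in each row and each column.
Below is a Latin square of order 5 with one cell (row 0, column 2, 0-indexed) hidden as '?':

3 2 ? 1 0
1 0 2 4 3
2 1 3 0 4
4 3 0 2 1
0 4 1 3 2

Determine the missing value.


Row 0 contains symbols [0, 1, 2, 3] — missing [4].
Column 2 contains symbols [0, 1, 2, 3] — missing [4].
The missing symbol must appear in both missing sets; intersection = [4].
Therefore the hidden value is 4.

Missing value = 4.


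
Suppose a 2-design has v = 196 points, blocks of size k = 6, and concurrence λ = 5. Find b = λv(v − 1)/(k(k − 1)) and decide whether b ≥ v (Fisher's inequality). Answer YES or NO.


r = λ(v − 1)/(k − 1) = 5·195/5 = 195.
b = vr/k = 196·195/6 = 6370.
Fisher's inequality: b ≥ v ⇔ 6370 ≥ 196? YES.

YES


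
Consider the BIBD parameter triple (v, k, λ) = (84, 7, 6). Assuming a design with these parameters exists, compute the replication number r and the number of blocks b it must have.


Any 2-(v, k, λ) BIBD satisfies two necessary conditions:
  (i)  Each point sits in r blocks, and counting incidences through any fixed point gives r(k − 1) = λ(v − 1), so r = λ(v − 1)/(k − 1).
  (ii) Total incidences bk = vr, so b = vr/k.
Step 1: r = λ(v − 1)/(k − 1) = 6·(84 − 1)/(7 − 1) = 6·83/6 = 498/6 = 83.
Step 2: b = vr/k = 84·83/7 = 6972/7 = 996.
Check integrality: r = 83 ∈ Z ✓, b = 996 ∈ Z ✓.
(These identities are necessary conditions: they determine r and b for any design with these parameters, but do not by themselves prove that one exists.)

r = 83, b = 996.


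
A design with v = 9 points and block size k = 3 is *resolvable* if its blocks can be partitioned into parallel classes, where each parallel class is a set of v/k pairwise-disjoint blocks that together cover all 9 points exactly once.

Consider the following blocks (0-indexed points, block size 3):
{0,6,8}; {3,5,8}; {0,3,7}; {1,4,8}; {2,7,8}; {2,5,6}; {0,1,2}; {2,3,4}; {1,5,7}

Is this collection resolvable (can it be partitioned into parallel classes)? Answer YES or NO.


v = 9, block size k = 3, number of blocks = 9.
For resolvability, blocks must partition into parallel classes of size v/k = 3.
Total blocks must therefore be a multiple of 3: 9 = 3·3 + 0 ⇒ divisible ✓.
Consider block {3,5,8}. The only other block(s) in the collection disjoint from it are {0,1,2} — just 1 block(s). Any parallel class containing {3,5,8} would need 2 other blocks each disjoint from it, so no parallel class of size 3 can contain {3,5,8}.
Since every block must belong to some parallel class in a resolution, the collection cannot be partitioned into parallel classes.
Resolvable? NO.

NO


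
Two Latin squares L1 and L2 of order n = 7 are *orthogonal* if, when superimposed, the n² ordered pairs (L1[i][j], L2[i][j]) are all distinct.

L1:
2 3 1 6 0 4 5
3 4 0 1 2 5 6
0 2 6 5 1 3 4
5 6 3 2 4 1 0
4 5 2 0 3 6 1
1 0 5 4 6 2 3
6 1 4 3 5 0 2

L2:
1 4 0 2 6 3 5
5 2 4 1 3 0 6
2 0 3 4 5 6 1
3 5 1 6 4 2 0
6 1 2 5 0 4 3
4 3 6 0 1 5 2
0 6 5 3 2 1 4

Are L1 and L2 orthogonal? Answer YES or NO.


Form the n² = 49 superimposed pairs (L1[i][j], L2[i][j]), row by row (rows and columns indexed from 0):
row 0: (2,1) (3,4) (1,0) (6,2) (0,6) (4,3) (5,5)
row 1: (3,5) (4,2) (0,4) (1,1) (2,3) (5,0) (6,6)
row 2: (0,2) (2,0) (6,3) (5,4) (1,5) (3,6) (4,1)
row 3: (5,3) (6,5) (3,1) (2,6) (4,4) (1,2) (0,0)
row 4: (4,6) (5,1) (2,2) (0,5) (3,0) (6,4) (1,3)
row 5: (1,4) (0,3) (5,6) (4,0) (6,1) (2,5) (3,2)
row 6: (6,0) (1,6) (4,5) (3,3) (5,2) (0,1) (2,4)
Orthogonality requires all 49 pairs distinct.
Check by first coordinate: for each symbol s of L1, list the L2 entries in the n cells where L1 = s; they must all differ.
  L1 = 0: L2 entries (in reading order) 6, 4, 2, 0, 5, 3, 1 — all 7 distinct ✓
  L1 = 1: L2 entries (in reading order) 0, 1, 5, 2, 3, 4, 6 — all 7 distinct ✓
  L1 = 2: L2 entries (in reading order) 1, 3, 0, 6, 2, 5, 4 — all 7 distinct ✓
  L1 = 3: L2 entries (in reading order) 4, 5, 6, 1, 0, 2, 3 — all 7 distinct ✓
  L1 = 4: L2 entries (in reading order) 3, 2, 1, 4, 6, 0, 5 — all 7 distinct ✓
  L1 = 5: L2 entries (in reading order) 5, 0, 4, 3, 1, 6, 2 — all 7 distinct ✓
  L1 = 6: L2 entries (in reading order) 2, 6, 3, 5, 4, 1, 0 — all 7 distinct ✓
Every symbol of L1 meets every symbol of L2 exactly once, so all 49 pairs are distinct (49 of 49).
Conclusion: YES.

YES


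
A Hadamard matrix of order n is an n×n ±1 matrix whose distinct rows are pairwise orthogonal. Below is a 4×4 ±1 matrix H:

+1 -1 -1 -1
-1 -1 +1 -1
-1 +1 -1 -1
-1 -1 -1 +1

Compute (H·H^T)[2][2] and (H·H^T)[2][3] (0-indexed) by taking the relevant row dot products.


Row 2 of H: [-1, 1, -1, -1].
Row 3 of H: [-1, -1, -1, 1].
(H·H^T)[2][2] = Σ_j H[2][j]·H[2][j] = (-1)² + (1)² + (-1)² + (-1)² = 1 + 1 + 1 + 1 = 4.
(H·H^T)[2][3] = Σ_j H[2][j]·H[3][j] = (-1)·(-1) + (1)·(-1) + (-1)·(-1) + (-1)·(1) = 1 + -1 + 1 + -1 = 0.
So rows 2 and 3 are orthogonal; the diagonal entry equals n = 4.

(2,2) entry = 4; (2,3) entry = 0.


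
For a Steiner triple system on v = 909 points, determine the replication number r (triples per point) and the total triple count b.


An STS(v) is a 2-(v, 3, 1) BIBD: block size k = 3, λ = 1.
Replication: r(k − 1) = λ(v − 1) ⇒ r·2 = 909 − 1 = 908 ⇒ r = 454.
Block count: b = v(v − 1)/6 = 909·908/6 = 825372/6 = 137562.
(Check via bk = vr: 137562·3 = 412686 = 909·454 = 412686 ✓.)

r = 454, b = 137562.


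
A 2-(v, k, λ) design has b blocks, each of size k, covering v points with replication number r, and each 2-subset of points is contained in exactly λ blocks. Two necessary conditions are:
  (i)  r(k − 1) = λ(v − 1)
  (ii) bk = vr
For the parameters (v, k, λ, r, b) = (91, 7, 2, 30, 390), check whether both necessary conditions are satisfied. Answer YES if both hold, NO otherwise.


Condition (i): r(k − 1) = 30·6 = 180; λ(v − 1) = 2·90 = 180. Match? YES.
Condition (ii): bk = 390·7 = 2730; vr = 91·30 = 2730. Match? YES.
Both conditions hold? YES.

YES


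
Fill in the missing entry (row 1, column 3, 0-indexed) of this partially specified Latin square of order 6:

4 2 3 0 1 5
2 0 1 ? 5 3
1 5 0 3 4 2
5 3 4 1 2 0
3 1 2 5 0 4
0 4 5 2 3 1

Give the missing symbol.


Row 1 contains symbols [0, 1, 2, 3, 5] — missing [4].
Column 3 contains symbols [0, 1, 2, 3, 5] — missing [4].
The missing symbol must appear in both missing sets; intersection = [4].
Therefore the hidden value is 4.

Missing value = 4.


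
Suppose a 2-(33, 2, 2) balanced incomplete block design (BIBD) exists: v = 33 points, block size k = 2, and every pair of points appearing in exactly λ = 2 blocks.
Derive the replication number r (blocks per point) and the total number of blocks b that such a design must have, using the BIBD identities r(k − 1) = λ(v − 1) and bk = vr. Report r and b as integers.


Any 2-(v, k, λ) BIBD satisfies two necessary conditions:
  (i)  Each point sits in r blocks, and counting incidences through any fixed point gives r(k − 1) = λ(v − 1), so r = λ(v − 1)/(k − 1).
  (ii) Total incidences bk = vr, so b = vr/k.
Step 1: r = λ(v − 1)/(k − 1) = 2·(33 − 1)/(2 − 1) = 2·32/1 = 64/1 = 64.
Step 2: b = vr/k = 33·64/2 = 2112/2 = 1056.
Check integrality: r = 64 ∈ Z ✓, b = 1056 ∈ Z ✓.
(These identities are necessary conditions: they determine r and b for any design with these parameters, but do not by themselves prove that one exists.)

r = 64, b = 1056.


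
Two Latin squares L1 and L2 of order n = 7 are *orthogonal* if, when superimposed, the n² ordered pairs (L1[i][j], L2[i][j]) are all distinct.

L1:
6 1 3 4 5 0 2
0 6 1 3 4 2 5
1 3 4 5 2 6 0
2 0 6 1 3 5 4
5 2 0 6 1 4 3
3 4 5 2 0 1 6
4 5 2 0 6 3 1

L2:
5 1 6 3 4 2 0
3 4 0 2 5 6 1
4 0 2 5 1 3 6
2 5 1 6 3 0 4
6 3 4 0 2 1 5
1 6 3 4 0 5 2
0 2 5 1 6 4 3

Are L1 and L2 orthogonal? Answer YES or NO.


Form the n² = 49 superimposed pairs (L1[i][j], L2[i][j]), row by row (rows and columns indexed from 0):
row 0: (6,5) (1,1) (3,6) (4,3) (5,4) (0,2) (2,0)
row 1: (0,3) (6,4) (1,0) (3,2) (4,5) (2,6) (5,1)
row 2: (1,4) (3,0) (4,2) (5,5) (2,1) (6,3) (0,6)
row 3: (2,2) (0,5) (6,1) (1,6) (3,3) (5,0) (4,4)
row 4: (5,6) (2,3) (0,4) (6,0) (1,2) (4,1) (3,5)
row 5: (3,1) (4,6) (5,3) (2,4) (0,0) (1,5) (6,2)
row 6: (4,0) (5,2) (2,5) (0,1) (6,6) (3,4) (1,3)
Orthogonality requires all 49 pairs distinct.
Check by first coordinate: for each symbol s of L1, list the L2 entries in the n cells where L1 = s; they must all differ.
  L1 = 0: L2 entries (in reading order) 2, 3, 6, 5, 4, 0, 1 — all 7 distinct ✓
  L1 = 1: L2 entries (in reading order) 1, 0, 4, 6, 2, 5, 3 — all 7 distinct ✓
  L1 = 2: L2 entries (in reading order) 0, 6, 1, 2, 3, 4, 5 — all 7 distinct ✓
  L1 = 3: L2 entries (in reading order) 6, 2, 0, 3, 5, 1, 4 — all 7 distinct ✓
  L1 = 4: L2 entries (in reading order) 3, 5, 2, 4, 1, 6, 0 — all 7 distinct ✓
  L1 = 5: L2 entries (in reading order) 4, 1, 5, 0, 6, 3, 2 — all 7 distinct ✓
  L1 = 6: L2 entries (in reading order) 5, 4, 3, 1, 0, 2, 6 — all 7 distinct ✓
Every symbol of L1 meets every symbol of L2 exactly once, so all 49 pairs are distinct (49 of 49).
Conclusion: YES.

YES


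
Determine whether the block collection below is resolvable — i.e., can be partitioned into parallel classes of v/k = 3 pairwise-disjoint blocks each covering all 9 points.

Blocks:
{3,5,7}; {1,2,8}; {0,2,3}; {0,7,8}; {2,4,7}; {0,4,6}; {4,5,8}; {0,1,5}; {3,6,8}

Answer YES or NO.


v = 9, block size k = 3, number of blocks = 9.
For resolvability, blocks must partition into parallel classes of size v/k = 3.
Total blocks must therefore be a multiple of 3: 9 = 3·3 + 0 ⇒ divisible ✓.
Consider block {0,2,3}. The only other block(s) in the collection disjoint from it are {4,5,8} — just 1 block(s). Any parallel class containing {0,2,3} would need 2 other blocks each disjoint from it, so no parallel class of size 3 can contain {0,2,3}.
Since every block must belong to some parallel class in a resolution, the collection cannot be partitioned into parallel classes.
Resolvable? NO.

NO


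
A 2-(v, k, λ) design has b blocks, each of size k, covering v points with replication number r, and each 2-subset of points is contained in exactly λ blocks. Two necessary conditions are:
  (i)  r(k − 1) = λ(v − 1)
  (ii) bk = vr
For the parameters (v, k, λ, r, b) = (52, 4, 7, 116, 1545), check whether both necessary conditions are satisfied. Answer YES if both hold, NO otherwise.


Condition (i): r(k − 1) = 116·3 = 348; λ(v − 1) = 7·51 = 357. Match? NO.
Condition (ii): bk = 1545·4 = 6180; vr = 52·116 = 6032. Match? NO.
Both conditions hold? NO.

NO


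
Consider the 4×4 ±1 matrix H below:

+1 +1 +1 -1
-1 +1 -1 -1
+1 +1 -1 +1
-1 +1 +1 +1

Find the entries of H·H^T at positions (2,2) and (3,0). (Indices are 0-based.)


Row 0 of H: [1, 1, 1, -1].
Row 2 of H: [1, 1, -1, 1].
Row 3 of H: [-1, 1, 1, 1].
(H·H^T)[2][2] = Σ_j H[2][j]·H[2][j] = (1)² + (1)² + (-1)² + (1)² = 1 + 1 + 1 + 1 = 4.
(H·H^T)[3][0] = Σ_j H[3][j]·H[0][j] = (-1)·(1) + (1)·(1) + (1)·(1) + (1)·(-1) = -1 + 1 + 1 + -1 = 0.
So rows 3 and 0 are orthogonal; the diagonal entry equals n = 4.

(2,2) entry = 4; (3,0) entry = 0.


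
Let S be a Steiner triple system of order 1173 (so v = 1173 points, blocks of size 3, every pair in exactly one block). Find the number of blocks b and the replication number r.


An STS(v) is a 2-(v, 3, 1) BIBD: block size k = 3, λ = 1.
Replication: r(k − 1) = λ(v − 1) ⇒ r·2 = 1173 − 1 = 1172 ⇒ r = 586.
Block count: b = v(v − 1)/6 = 1173·1172/6 = 1374756/6 = 229126.
(Check via bk = vr: 229126·3 = 687378 = 1173·586 = 687378 ✓.)

r = 586, b = 229126.


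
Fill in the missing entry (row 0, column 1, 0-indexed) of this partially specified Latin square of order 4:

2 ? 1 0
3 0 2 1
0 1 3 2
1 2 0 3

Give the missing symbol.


Row 0 contains symbols [0, 1, 2] — missing [3].
Column 1 contains symbols [0, 1, 2] — missing [3].
The missing symbol must appear in both missing sets; intersection = [3].
Therefore the hidden value is 3.

Missing value = 3.


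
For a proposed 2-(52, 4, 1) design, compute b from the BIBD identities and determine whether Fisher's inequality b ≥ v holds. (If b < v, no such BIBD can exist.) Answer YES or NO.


b = λv(v − 1)/(k(k − 1)) = 1·52·51/(4·3) = 2652/12 = 221.
Compare with v = 52: b ≥ v, so Fisher's inequality holds.

YES


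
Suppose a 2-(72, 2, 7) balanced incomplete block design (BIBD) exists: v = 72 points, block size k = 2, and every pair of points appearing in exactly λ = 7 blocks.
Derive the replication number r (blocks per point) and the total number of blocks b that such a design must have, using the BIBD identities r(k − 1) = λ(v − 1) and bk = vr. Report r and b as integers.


Any 2-(v, k, λ) BIBD satisfies two necessary conditions:
  (i)  Each point sits in r blocks, and counting incidences through any fixed point gives r(k − 1) = λ(v − 1), so r = λ(v − 1)/(k − 1).
  (ii) Total incidences bk = vr, so b = vr/k.
Step 1: r = λ(v − 1)/(k − 1) = 7·(72 − 1)/(2 − 1) = 7·71/1 = 497/1 = 497.
Step 2: b = vr/k = 72·497/2 = 35784/2 = 17892.
Check integrality: r = 497 ∈ Z ✓, b = 17892 ∈ Z ✓.
(These identities are necessary conditions: they determine r and b for any design with these parameters, but do not by themselves prove that one exists.)

r = 497, b = 17892.


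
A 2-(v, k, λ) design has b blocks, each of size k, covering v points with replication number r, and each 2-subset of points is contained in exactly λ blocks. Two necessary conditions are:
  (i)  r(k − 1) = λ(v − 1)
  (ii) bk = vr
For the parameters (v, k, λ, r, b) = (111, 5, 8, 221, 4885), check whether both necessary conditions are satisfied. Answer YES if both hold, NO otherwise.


Condition (i): r(k − 1) = 221·4 = 884; λ(v − 1) = 8·110 = 880. Match? NO.
Condition (ii): bk = 4885·5 = 24425; vr = 111·221 = 24531. Match? NO.
Both conditions hold? NO.

NO


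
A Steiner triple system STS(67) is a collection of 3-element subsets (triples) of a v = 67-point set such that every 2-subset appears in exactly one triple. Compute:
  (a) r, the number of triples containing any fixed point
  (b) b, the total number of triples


An STS(v) is a 2-(v, 3, 1) BIBD: block size k = 3, λ = 1.
Replication: r(k − 1) = λ(v − 1) ⇒ r·2 = 67 − 1 = 66 ⇒ r = 33.
Block count: b = v(v − 1)/6 = 67·66/6 = 4422/6 = 737.
(Check via bk = vr: 737·3 = 2211 = 67·33 = 2211 ✓.)

r = 33, b = 737.


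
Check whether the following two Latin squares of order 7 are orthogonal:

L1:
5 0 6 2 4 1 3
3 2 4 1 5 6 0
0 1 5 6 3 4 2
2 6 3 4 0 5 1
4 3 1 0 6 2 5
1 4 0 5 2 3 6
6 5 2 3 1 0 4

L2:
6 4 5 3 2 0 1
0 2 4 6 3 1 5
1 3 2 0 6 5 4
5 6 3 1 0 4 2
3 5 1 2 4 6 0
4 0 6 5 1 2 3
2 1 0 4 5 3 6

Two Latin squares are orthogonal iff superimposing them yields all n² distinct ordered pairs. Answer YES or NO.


Form the n² = 49 superimposed pairs (L1[i][j], L2[i][j]), row by row (rows and columns indexed from 0):
row 0: (5,6) (0,4) (6,5) (2,3) (4,2) (1,0) (3,1)
row 1: (3,0) (2,2) (4,4) (1,6) (5,3) (6,1) (0,5)
row 2: (0,1) (1,3) (5,2) (6,0) (3,6) (4,5) (2,4)
row 3: (2,5) (6,6) (3,3) (4,1) (0,0) (5,4) (1,2)
row 4: (4,3) (3,5) (1,1) (0,2) (6,4) (2,6) (5,0)
row 5: (1,4) (4,0) (0,6) (5,5) (2,1) (3,2) (6,3)
row 6: (6,2) (5,1) (2,0) (3,4) (1,5) (0,3) (4,6)
Orthogonality requires all 49 pairs distinct.
Check by first coordinate: for each symbol s of L1, list the L2 entries in the n cells where L1 = s; they must all differ.
  L1 = 0: L2 entries (in reading order) 4, 5, 1, 0, 2, 6, 3 — all 7 distinct ✓
  L1 = 1: L2 entries (in reading order) 0, 6, 3, 2, 1, 4, 5 — all 7 distinct ✓
  L1 = 2: L2 entries (in reading order) 3, 2, 4, 5, 6, 1, 0 — all 7 distinct ✓
  L1 = 3: L2 entries (in reading order) 1, 0, 6, 3, 5, 2, 4 — all 7 distinct ✓
  L1 = 4: L2 entries (in reading order) 2, 4, 5, 1, 3, 0, 6 — all 7 distinct ✓
  L1 = 5: L2 entries (in reading order) 6, 3, 2, 4, 0, 5, 1 — all 7 distinct ✓
  L1 = 6: L2 entries (in reading order) 5, 1, 0, 6, 4, 3, 2 — all 7 distinct ✓
Every symbol of L1 meets every symbol of L2 exactly once, so all 49 pairs are distinct (49 of 49).
Conclusion: YES.

YES


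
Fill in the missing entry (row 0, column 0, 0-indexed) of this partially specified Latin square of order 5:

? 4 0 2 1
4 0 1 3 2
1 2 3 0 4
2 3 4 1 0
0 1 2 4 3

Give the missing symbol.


Row 0 contains symbols [0, 1, 2, 4] — missing [3].
Column 0 contains symbols [0, 1, 2, 4] — missing [3].
The missing symbol must appear in both missing sets; intersection = [3].
Therefore the hidden value is 3.

Missing value = 3.


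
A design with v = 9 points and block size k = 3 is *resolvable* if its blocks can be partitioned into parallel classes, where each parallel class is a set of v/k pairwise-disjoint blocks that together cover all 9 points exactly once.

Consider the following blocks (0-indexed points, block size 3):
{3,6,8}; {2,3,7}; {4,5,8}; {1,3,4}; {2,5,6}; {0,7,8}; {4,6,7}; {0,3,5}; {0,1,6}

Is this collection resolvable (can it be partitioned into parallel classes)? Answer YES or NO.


v = 9, block size k = 3, number of blocks = 9.
For resolvability, blocks must partition into parallel classes of size v/k = 3.
Total blocks must therefore be a multiple of 3: 9 = 3·3 + 0 ⇒ divisible ✓.
Consider block {3,6,8}. It intersects every other block in the collection, so no parallel class of size 3 can contain it.
Since every block must belong to some parallel class in a resolution, the collection cannot be partitioned into parallel classes.
Resolvable? NO.

NO


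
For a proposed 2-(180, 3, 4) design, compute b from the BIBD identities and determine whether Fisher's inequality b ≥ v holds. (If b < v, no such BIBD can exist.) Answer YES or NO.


r = λ(v − 1)/(k − 1) = 4·179/2 = 358.
b = vr/k = 180·358/3 = 21480.
Fisher's inequality: b ≥ v ⇔ 21480 ≥ 180? YES.

YES


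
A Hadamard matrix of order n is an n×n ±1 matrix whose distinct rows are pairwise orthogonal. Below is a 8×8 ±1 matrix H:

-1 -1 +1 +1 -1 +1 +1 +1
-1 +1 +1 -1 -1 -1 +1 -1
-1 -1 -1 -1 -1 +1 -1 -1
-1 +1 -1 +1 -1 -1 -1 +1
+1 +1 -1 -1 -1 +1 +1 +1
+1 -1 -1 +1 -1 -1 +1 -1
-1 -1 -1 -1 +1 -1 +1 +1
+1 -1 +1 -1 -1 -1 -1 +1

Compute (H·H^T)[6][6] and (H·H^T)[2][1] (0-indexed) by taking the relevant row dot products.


Row 1 of H: [-1, 1, 1, -1, -1, -1, 1, -1].
Row 2 of H: [-1, -1, -1, -1, -1, 1, -1, -1].
Row 6 of H: [-1, -1, -1, -1, 1, -1, 1, 1].
(H·H^T)[6][6] = Σ_j H[6][j]·H[6][j] = (-1)² + (-1)² + (-1)² + (-1)² + (1)² + (-1)² + (1)² + (1)² = 1 + 1 + 1 + 1 + 1 + 1 + 1 + 1 = 8.
(H·H^T)[2][1] = Σ_j H[2][j]·H[1][j] = (-1)·(-1) + (-1)·(1) + (-1)·(1) + (-1)·(-1) + (-1)·(-1) + (1)·(-1) + (-1)·(1) + (-1)·(-1) = 1 + -1 + -1 + 1 + 1 + -1 + -1 + 1 = 0.
So rows 2 and 1 are orthogonal; the diagonal entry equals n = 8.

(6,6) entry = 8; (2,1) entry = 0.


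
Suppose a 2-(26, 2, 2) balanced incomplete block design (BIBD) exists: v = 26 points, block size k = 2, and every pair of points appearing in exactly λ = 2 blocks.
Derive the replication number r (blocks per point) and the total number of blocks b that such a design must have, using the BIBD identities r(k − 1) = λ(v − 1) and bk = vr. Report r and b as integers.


Any 2-(v, k, λ) BIBD satisfies two necessary conditions:
  (i)  Each point sits in r blocks, and counting incidences through any fixed point gives r(k − 1) = λ(v − 1), so r = λ(v − 1)/(k − 1).
  (ii) Total incidences bk = vr, so b = vr/k.
Step 1: r = λ(v − 1)/(k − 1) = 2·(26 − 1)/(2 − 1) = 2·25/1 = 50/1 = 50.
Step 2: b = vr/k = 26·50/2 = 1300/2 = 650.
Check integrality: r = 50 ∈ Z ✓, b = 650 ∈ Z ✓.
(These identities are necessary conditions: they determine r and b for any design with these parameters, but do not by themselves prove that one exists.)

r = 50, b = 650.


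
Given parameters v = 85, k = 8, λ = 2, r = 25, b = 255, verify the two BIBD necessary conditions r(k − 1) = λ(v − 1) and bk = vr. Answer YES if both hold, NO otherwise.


Condition (i): r(k − 1) = 25·7 = 175; λ(v − 1) = 2·84 = 168. Match? NO.
Condition (ii): bk = 255·8 = 2040; vr = 85·25 = 2125. Match? NO.
Both conditions hold? NO.

NO


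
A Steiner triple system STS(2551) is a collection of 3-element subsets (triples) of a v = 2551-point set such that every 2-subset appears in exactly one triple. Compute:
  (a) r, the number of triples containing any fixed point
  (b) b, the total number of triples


An STS(v) is a 2-(v, 3, 1) BIBD: block size k = 3, λ = 1.
Replication: r(k − 1) = λ(v − 1) ⇒ r·2 = 2551 − 1 = 2550 ⇒ r = 1275.
Block count: bk = vr ⇒ b·3 = 2551·1275 = 3252525 ⇒ b = 1084175.

r = 1275, b = 1084175.


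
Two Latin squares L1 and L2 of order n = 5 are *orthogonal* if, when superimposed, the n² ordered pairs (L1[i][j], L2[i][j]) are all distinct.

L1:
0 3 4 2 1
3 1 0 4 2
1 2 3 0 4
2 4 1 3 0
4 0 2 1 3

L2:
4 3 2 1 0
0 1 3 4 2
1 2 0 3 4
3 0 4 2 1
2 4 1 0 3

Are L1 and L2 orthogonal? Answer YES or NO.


Form the n² = 25 superimposed pairs (L1[i][j], L2[i][j]), row by row (rows and columns indexed from 0):
row 0: (0,4) (3,3) (4,2) (2,1) (1,0)
row 1: (3,0) (1,1) (0,3) (4,4) (2,2)
row 2: (1,1) (2,2) (3,0) (0,3) (4,4)
row 3: (2,3) (4,0) (1,4) (3,2) (0,1)
row 4: (4,2) (0,4) (2,1) (1,0) (3,3)
Orthogonality requires all 25 pairs distinct.
But the pair (1,1) repeats: cell (1,1) has L1 = 1, L2 = 1, and cell (2,0) has L1 = 1, L2 = 1.
A repeated pair means some other pair never occurs (only 15 distinct pairs out of 25), so the squares are not orthogonal.
Conclusion: NO.

NO


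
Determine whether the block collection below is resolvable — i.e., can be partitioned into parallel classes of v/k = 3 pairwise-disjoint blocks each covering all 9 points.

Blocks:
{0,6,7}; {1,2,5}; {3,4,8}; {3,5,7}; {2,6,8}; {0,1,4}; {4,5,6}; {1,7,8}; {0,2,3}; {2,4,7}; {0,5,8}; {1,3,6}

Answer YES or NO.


v = 9, block size k = 3, number of blocks = 12.
For resolvability, blocks must partition into parallel classes of size v/k = 3.
Total blocks must therefore be a multiple of 3: 12 = 3·4 + 0 ⇒ divisible ✓.
Greedy packing gives 4 candidate class(es). Each should be a full parallel class (size 3, covers all 9 points).
  Class 1 (3 blocks): {0,6,7}; {1,2,5}; {3,4,8}. Points covered: [0, 1, 2, 3, 4, 5, 6, 7, 8].
  Class 2 (3 blocks): {3,5,7}; {2,6,8}; {0,1,4}. Points covered: [0, 1, 2, 3, 4, 5, 6, 7, 8].
  Class 3 (3 blocks): {4,5,6}; {1,7,8}; {0,2,3}. Points covered: [0, 1, 2, 3, 4, 5, 6, 7, 8].
  Class 4 (3 blocks): {2,4,7}; {0,5,8}; {1,3,6}. Points covered: [0, 1, 2, 3, 4, 5, 6, 7, 8].
All classes full (size 3)? YES. All classes cover every point? YES.
Resolvable? YES.

YES


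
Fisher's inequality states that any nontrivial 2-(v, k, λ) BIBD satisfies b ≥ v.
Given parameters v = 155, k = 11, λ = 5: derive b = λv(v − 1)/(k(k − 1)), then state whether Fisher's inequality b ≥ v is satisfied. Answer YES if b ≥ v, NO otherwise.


r = λ(v − 1)/(k − 1) = 5·154/10 = 77.
b = vr/k = 155·77/11 = 1085.
Fisher's inequality: b ≥ v ⇔ 1085 ≥ 155? YES.

YES


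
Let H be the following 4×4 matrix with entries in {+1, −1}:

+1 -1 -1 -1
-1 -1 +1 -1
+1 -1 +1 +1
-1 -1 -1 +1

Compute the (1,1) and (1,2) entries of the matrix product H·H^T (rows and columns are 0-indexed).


Row 1 of H: [-1, -1, 1, -1].
Row 2 of H: [1, -1, 1, 1].
(H·H^T)[1][1] = Σ_j H[1][j]·H[1][j] = (-1)² + (-1)² + (1)² + (-1)² = 1 + 1 + 1 + 1 = 4.
(H·H^T)[1][2] = Σ_j H[1][j]·H[2][j] = (-1)·(1) + (-1)·(-1) + (1)·(1) + (-1)·(1) = -1 + 1 + 1 + -1 = 0.
So rows 1 and 2 are orthogonal; the diagonal entry equals n = 4.

(1,1) entry = 4; (1,2) entry = 0.


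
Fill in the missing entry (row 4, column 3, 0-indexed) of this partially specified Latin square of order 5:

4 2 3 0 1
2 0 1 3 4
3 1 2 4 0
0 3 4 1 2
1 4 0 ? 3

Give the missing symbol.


Row 4 contains symbols [0, 1, 3, 4] — missing [2].
Column 3 contains symbols [0, 1, 3, 4] — missing [2].
The missing symbol must appear in both missing sets; intersection = [2].
Therefore the hidden value is 2.

Missing value = 2.


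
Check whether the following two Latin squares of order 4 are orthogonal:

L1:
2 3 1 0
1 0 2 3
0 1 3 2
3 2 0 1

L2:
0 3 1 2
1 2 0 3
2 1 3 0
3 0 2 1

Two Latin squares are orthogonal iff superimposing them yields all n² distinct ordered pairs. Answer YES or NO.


Form the n² = 16 superimposed pairs (L1[i][j], L2[i][j]), row by row (rows and columns indexed from 0):
row 0: (2,0) (3,3) (1,1) (0,2)
row 1: (1,1) (0,2) (2,0) (3,3)
row 2: (0,2) (1,1) (3,3) (2,0)
row 3: (3,3) (2,0) (0,2) (1,1)
Orthogonality requires all 16 pairs distinct.
But the pair (1,1) repeats: cell (0,2) has L1 = 1, L2 = 1, and cell (1,0) has L1 = 1, L2 = 1.
A repeated pair means some other pair never occurs (only 4 distinct pairs out of 16), so the squares are not orthogonal.
Conclusion: NO.

NO


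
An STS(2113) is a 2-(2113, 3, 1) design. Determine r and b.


An STS(v) is a 2-(v, 3, 1) BIBD: block size k = 3, λ = 1.
Replication: r(k − 1) = λ(v − 1) ⇒ r·2 = 2113 − 1 = 2112 ⇒ r = 1056.
Block count: b = v(v − 1)/6 = 2113·2112/6 = 4462656/6 = 743776.

r = 1056, b = 743776.


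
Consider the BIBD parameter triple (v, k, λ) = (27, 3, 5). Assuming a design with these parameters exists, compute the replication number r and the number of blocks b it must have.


Any 2-(v, k, λ) BIBD satisfies two necessary conditions:
  (i)  Each point sits in r blocks, and counting incidences through any fixed point gives r(k − 1) = λ(v − 1), so r = λ(v − 1)/(k − 1).
  (ii) Total incidences bk = vr, so b = vr/k.
Step 1: r = λ(v − 1)/(k − 1) = 5·(27 − 1)/(3 − 1) = 5·26/2 = 130/2 = 65.
Step 2: b = vr/k = 27·65/3 = 1755/3 = 585.
Check integrality: r = 65 ∈ Z ✓, b = 585 ∈ Z ✓.
(These identities are necessary conditions: they determine r and b for any design with these parameters, but do not by themselves prove that one exists.)

r = 65, b = 585.
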